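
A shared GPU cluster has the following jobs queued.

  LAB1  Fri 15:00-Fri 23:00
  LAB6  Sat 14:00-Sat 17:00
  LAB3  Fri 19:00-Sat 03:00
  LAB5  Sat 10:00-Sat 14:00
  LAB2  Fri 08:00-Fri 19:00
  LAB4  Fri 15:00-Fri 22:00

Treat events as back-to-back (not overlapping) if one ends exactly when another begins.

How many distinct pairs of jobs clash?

Two intervals overlap when each starts before the other ends.
Sorted by start: LAB2, LAB1, LAB4, LAB3, LAB5, LAB6.
LAB1 starts before LAB2 ends → LAB2 and LAB1 overlap.
LAB4 starts before LAB2 ends → LAB2 and LAB4 overlap.
LAB3 starts exactly when LAB2 ends (back-to-back, no overlap), so nothing later overlaps LAB2 either.
LAB4 starts before LAB1 ends → LAB1 and LAB4 overlap.
LAB3 starts before LAB1 ends → LAB1 and LAB3 overlap.
LAB5 starts after LAB1 ends, so nothing later overlaps LAB1 either.
LAB3 starts before LAB4 ends → LAB4 and LAB3 overlap.
LAB5 starts after LAB4 ends, so nothing later overlaps LAB4 either.
LAB5 starts after LAB3 ends, so nothing later overlaps LAB3 either.
LAB6 starts exactly when LAB5 ends (back-to-back, no overlap).
Overlapping pairs: LAB1 & LAB2, LAB1 & LAB3, LAB1 & LAB4, LAB2 & LAB4, LAB3 & LAB4 — 5 in total.

5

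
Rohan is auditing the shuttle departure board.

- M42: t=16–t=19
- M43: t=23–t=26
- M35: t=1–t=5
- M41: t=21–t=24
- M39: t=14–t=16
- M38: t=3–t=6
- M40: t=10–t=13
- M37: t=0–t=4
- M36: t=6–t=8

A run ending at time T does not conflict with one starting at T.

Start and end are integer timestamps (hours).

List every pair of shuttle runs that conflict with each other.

Sorted by start: M37, M35, M38, M36, M40, M39, M42, M41, M43.
M35 starts before M37 ends → M37 and M35 overlap.
M38 starts before M37 ends → M37 and M38 overlap.
M36 starts after M37 ends, so M37 has no further overlaps.
M38 starts before M35 ends → M35 and M38 overlap.
M36 starts after M35 ends, so M35 has no further overlaps.
M36 starts exactly when M38 ends (back-to-back, no overlap), so M38 has no further overlaps.
M40 starts after M36 ends, so M36 has no further overlaps.
M39 starts after M40 ends, so M40 has no further overlaps.
M42 starts exactly when M39 ends (back-to-back, no overlap), so M39 has no further overlaps.
M41 starts after M42 ends, so M42 has no further overlaps.
M43 starts before M41 ends → M41 and M43 overlap.

M35 & M37, M35 & M38, M37 & M38, M41 & M43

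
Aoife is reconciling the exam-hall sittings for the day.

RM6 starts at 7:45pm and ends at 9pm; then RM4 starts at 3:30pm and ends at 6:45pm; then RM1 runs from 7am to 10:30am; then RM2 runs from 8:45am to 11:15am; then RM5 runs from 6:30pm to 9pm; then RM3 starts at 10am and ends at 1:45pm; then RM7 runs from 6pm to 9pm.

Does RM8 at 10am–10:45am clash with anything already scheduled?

RM1: starts 7am before RM8 ends 10:45am, and ends 10:30am after RM8 starts 10am → overlap.
RM2: starts 8:45am before RM8 ends 10:45am, and ends 11:15am after RM8 starts 10am → overlap.
RM3: starts 10am before RM8 ends 10:45am, and ends 1:45pm after RM8 starts 10am → overlap.
RM4: starts 3:30pm at or after RM8 ends 10:45am → clear.
RM7: starts 6pm at or after RM8 ends 10:45am → clear.
RM5: starts 6:30pm at or after RM8 ends 10:45am → clear.
RM6: starts 7:45pm at or after RM8 ends 10:45am → clear.
RM8 overlaps RM1, RM2, RM3.

Yes — it overlaps RM1, RM2, RM3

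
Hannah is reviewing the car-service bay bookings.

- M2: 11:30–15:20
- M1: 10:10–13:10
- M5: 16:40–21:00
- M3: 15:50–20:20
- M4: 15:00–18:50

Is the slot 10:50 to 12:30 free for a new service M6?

No — it overlaps M1, M2

M1: starts 10:10 before M6 ends 12:30, and ends 13:10 after M6 starts 10:50 → overlap.
M2: starts 11:30 before M6 ends 12:30, and ends 15:20 after M6 starts 10:50 → overlap.
M4: starts 15:00 at or after M6 ends 12:30 → clear.
M3: starts 15:50 at or after M6 ends 12:30 → clear.
M5: starts 16:40 at or after M6 ends 12:30 → clear.
M6 overlaps M1, M2.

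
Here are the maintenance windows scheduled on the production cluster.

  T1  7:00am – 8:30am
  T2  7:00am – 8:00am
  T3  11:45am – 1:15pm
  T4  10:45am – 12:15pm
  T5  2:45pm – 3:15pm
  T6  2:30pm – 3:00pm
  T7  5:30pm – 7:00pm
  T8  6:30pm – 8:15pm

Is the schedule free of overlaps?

No

Sorted by start: T1, T2, T4, T3, T6, T5, T7, T8.
T2 starts before T1 ends → T1 and T2 overlap.
That's a conflict, so the schedule is not conflict-free.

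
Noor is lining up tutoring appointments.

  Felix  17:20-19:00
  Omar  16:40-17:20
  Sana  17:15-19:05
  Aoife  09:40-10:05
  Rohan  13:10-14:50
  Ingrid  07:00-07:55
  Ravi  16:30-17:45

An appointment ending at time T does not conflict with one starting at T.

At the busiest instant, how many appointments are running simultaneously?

Sort all start/end points and keep a running count:
07:00 start Ingrid → 1
07:55 end Ingrid → 0
09:40 start Aoife → 1
10:05 end Aoife → 0
13:10 start Rohan → 1
14:50 end Rohan → 0
16:30 start Ravi → 1
16:40 start Omar → 2
17:15 start Sana → 3
17:20 end Omar → 2
17:20 start Felix → 3
17:45 end Ravi → 2
19:00 end Felix → 1
19:05 end Sana → 0
Peak is 3, at 17:15 (Omar, Ravi, Sana).

3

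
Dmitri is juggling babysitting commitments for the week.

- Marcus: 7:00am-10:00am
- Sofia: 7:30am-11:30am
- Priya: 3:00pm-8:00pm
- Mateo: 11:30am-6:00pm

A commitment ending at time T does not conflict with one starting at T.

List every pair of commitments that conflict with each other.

Marcus & Sofia, Mateo & Priya

Check each pair: they overlap iff neither finishes before the other starts.
Sorted by start: Marcus, Sofia, Mateo, Priya.
Sofia starts before Marcus ends → Marcus and Sofia overlap.
Mateo starts after Marcus ends; Marcus is clear from here.
Mateo starts exactly when Sofia ends (back-to-back, no overlap); Sofia is clear from here.
Priya starts before Mateo ends → Mateo and Priya overlap.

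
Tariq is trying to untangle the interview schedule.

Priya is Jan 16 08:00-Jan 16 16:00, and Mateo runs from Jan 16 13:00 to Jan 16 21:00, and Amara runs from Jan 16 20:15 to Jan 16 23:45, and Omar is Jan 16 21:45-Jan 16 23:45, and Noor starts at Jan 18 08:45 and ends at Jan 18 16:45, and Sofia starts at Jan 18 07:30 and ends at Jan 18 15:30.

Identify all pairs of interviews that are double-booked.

Amara & Mateo, Amara & Omar, Mateo & Priya, Noor & Sofia

Sorted by start: Priya, Mateo, Amara, Omar, Sofia, Noor.
Mateo starts before Priya ends → Priya and Mateo overlap.
Amara starts after Priya ends — done with Priya.
Amara starts before Mateo ends → Mateo and Amara overlap.
Omar starts after Mateo ends — done with Mateo.
Omar starts before Amara ends → Amara and Omar overlap.
Sofia starts after Amara ends — done with Amara.
Sofia starts after Omar ends — done with Omar.
Noor starts before Sofia ends → Sofia and Noor overlap.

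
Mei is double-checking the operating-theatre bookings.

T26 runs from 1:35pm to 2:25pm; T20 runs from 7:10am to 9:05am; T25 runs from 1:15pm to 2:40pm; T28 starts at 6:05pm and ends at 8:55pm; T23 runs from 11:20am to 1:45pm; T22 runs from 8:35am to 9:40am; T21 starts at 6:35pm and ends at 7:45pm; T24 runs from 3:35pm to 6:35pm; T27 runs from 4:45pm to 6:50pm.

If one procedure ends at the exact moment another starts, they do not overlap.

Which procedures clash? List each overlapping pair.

T20 & T22, T21 & T27, T21 & T28, T23 & T25, T23 & T26, T24 & T27, T24 & T28, T25 & T26, T27 & T28

Sorted by start: T20, T22, T23, T25, T26, T24, T27, T28, T21.
T22 starts before T20 ends → T20 and T22 overlap.
T23 starts after T20 ends, so T20 has no further overlaps.
T23 starts after T22 ends, so T22 has no further overlaps.
T25 starts before T23 ends → T23 and T25 overlap.
T26 starts before T23 ends → T23 and T26 overlap.
T24 starts after T23 ends, so T23 has no further overlaps.
T26 starts before T25 ends → T25 and T26 overlap.
T24 starts after T25 ends, so T25 has no further overlaps.
T24 starts after T26 ends, so T26 has no further overlaps.
T27 starts before T24 ends → T24 and T27 overlap.
T28 starts before T24 ends → T24 and T28 overlap.
T21 starts exactly when T24 ends (back-to-back, no overlap).
T28 starts before T27 ends → T27 and T28 overlap.
T21 starts before T27 ends → T27 and T21 overlap.
T21 starts before T28 ends → T28 and T21 overlap.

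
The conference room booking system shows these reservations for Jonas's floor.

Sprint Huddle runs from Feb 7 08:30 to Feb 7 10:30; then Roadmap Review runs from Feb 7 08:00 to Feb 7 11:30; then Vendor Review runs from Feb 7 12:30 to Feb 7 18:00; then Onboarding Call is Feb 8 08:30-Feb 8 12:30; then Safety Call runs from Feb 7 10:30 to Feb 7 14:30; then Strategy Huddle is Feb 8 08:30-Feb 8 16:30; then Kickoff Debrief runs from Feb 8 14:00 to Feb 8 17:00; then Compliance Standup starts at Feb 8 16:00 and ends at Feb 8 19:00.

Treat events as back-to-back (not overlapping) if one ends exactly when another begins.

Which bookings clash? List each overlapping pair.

Sorted by start: Roadmap Review, Sprint Huddle, Safety Call, Vendor Review, Onboarding Call, Strategy Huddle, Kickoff Debrief, Compliance Standup.
Sprint Huddle starts before Roadmap Review ends → Roadmap Review and Sprint Huddle overlap.
Safety Call starts before Roadmap Review ends → Roadmap Review and Safety Call overlap.
Vendor Review starts after Roadmap Review ends; Roadmap Review is clear from here.
Safety Call starts exactly when Sprint Huddle ends (back-to-back, no overlap); Sprint Huddle is clear from here.
Vendor Review starts before Safety Call ends → Safety Call and Vendor Review overlap.
Onboarding Call starts after Safety Call ends; Safety Call is clear from here.
Onboarding Call starts after Vendor Review ends; Vendor Review is clear from here.
Strategy Huddle starts before Onboarding Call ends → Onboarding Call and Strategy Huddle overlap.
Kickoff Debrief starts after Onboarding Call ends; Onboarding Call is clear from here.
Kickoff Debrief starts before Strategy Huddle ends → Strategy Huddle and Kickoff Debrief overlap.
Compliance Standup starts before Strategy Huddle ends → Strategy Huddle and Compliance Standup overlap.
Compliance Standup starts before Kickoff Debrief ends → Kickoff Debrief and Compliance Standup overlap.

Compliance Standup & Kickoff Debrief, Compliance Standup & Strategy Huddle, Kickoff Debrief & Strategy Huddle, Onboarding Call & Strategy Huddle, Roadmap Review & Safety Call, Roadmap Review & Sprint Huddle, Safety Call & Vendor Review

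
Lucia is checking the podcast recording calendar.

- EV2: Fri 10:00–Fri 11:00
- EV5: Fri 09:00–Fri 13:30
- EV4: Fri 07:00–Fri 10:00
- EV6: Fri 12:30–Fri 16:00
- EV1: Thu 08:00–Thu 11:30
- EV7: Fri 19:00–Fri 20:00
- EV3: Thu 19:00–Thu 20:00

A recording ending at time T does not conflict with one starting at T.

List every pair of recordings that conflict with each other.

Sorted by start: EV1, EV3, EV4, EV5, EV2, EV6, EV7.
EV3 starts after EV1 ends, so nothing later overlaps EV1 either.
EV4 starts after EV3 ends, so nothing later overlaps EV3 either.
EV5 starts before EV4 ends → EV4 and EV5 overlap.
EV2 starts exactly when EV4 ends (back-to-back, no overlap), so nothing later overlaps EV4 either.
EV2 starts before EV5 ends → EV5 and EV2 overlap.
EV6 starts before EV5 ends → EV5 and EV6 overlap.
EV7 starts after EV5 ends.
EV6 starts after EV2 ends, so nothing later overlaps EV2 either.
EV7 starts after EV6 ends.

EV2 & EV5, EV4 & EV5, EV5 & EV6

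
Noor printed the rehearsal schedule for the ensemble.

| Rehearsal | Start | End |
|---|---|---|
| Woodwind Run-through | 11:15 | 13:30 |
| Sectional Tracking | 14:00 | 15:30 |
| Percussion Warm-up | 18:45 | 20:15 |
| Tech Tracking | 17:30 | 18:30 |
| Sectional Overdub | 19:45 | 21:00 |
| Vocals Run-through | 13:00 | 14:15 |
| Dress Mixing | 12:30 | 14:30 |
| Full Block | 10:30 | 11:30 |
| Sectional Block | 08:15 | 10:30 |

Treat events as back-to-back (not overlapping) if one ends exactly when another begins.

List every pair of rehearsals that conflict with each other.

Sorted by start: Sectional Block, Full Block, Woodwind Run-through, Dress Mixing, Vocals Run-through, Sectional Tracking, Tech Tracking, Percussion Warm-up, Sectional Overdub.
Full Block starts exactly when Sectional Block ends (back-to-back, no overlap), so Sectional Block has no further overlaps.
Woodwind Run-through starts before Full Block ends → Full Block and Woodwind Run-through overlap.
Dress Mixing starts after Full Block ends, so Full Block has no further overlaps.
Dress Mixing starts before Woodwind Run-through ends → Woodwind Run-through and Dress Mixing overlap.
Vocals Run-through starts before Woodwind Run-through ends → Woodwind Run-through and Vocals Run-through overlap.
Sectional Tracking starts after Woodwind Run-through ends, so Woodwind Run-through has no further overlaps.
Vocals Run-through starts before Dress Mixing ends → Dress Mixing and Vocals Run-through overlap.
Sectional Tracking starts before Dress Mixing ends → Dress Mixing and Sectional Tracking overlap.
Tech Tracking starts after Dress Mixing ends, so Dress Mixing has no further overlaps.
Sectional Tracking starts before Vocals Run-through ends → Vocals Run-through and Sectional Tracking overlap.
Tech Tracking starts after Vocals Run-through ends, so Vocals Run-through has no further overlaps.
Tech Tracking starts after Sectional Tracking ends, so Sectional Tracking has no further overlaps.
Percussion Warm-up starts after Tech Tracking ends, so Tech Tracking has no further overlaps.
Sectional Overdub starts before Percussion Warm-up ends → Percussion Warm-up and Sectional Overdub overlap.

Dress Mixing & Sectional Tracking, Dress Mixing & Vocals Run-through, Dress Mixing & Woodwind Run-through, Full Block & Woodwind Run-through, Percussion Warm-up & Sectional Overdub, Sectional Tracking & Vocals Run-through, Vocals Run-through & Woodwind Run-through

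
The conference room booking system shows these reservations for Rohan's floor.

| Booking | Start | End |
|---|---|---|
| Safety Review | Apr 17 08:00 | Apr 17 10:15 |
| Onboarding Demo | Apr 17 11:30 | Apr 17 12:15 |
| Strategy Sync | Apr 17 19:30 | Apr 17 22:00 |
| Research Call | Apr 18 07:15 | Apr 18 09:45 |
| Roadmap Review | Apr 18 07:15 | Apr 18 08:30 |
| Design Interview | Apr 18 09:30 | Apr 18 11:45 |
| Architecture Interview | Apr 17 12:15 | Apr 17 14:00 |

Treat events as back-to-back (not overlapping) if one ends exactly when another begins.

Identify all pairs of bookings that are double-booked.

Check each pair: they overlap iff neither finishes before the other starts.
Sorted by start: Safety Review, Onboarding Demo, Architecture Interview, Strategy Sync, Research Call, Roadmap Review, Design Interview.
Onboarding Demo starts after Safety Review ends, so Safety Review has no further overlaps.
Architecture Interview starts exactly when Onboarding Demo ends (back-to-back, no overlap), so Onboarding Demo has no further overlaps.
Strategy Sync starts after Architecture Interview ends, so Architecture Interview has no further overlaps.
Research Call starts after Strategy Sync ends, so Strategy Sync has no further overlaps.
Roadmap Review starts before Research Call ends → Research Call and Roadmap Review overlap.
Design Interview starts before Research Call ends → Research Call and Design Interview overlap.
Design Interview starts after Roadmap Review ends.

Design Interview & Research Call, Research Call & Roadmap Review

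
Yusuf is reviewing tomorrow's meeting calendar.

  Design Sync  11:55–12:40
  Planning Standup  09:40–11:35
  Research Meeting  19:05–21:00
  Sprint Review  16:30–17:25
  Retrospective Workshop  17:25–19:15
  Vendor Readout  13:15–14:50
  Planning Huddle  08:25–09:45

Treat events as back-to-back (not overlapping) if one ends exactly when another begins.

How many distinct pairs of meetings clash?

Sorted by start: Planning Huddle, Planning Standup, Design Sync, Vendor Readout, Sprint Review, Retrospective Workshop, Research Meeting.
Planning Standup starts before Planning Huddle ends → Planning Huddle and Planning Standup overlap.
Design Sync starts after Planning Huddle ends — done with Planning Huddle.
Design Sync starts after Planning Standup ends — done with Planning Standup.
Vendor Readout starts after Design Sync ends — done with Design Sync.
Sprint Review starts after Vendor Readout ends — done with Vendor Readout.
Retrospective Workshop starts exactly when Sprint Review ends (back-to-back, no overlap) — done with Sprint Review.
Research Meeting starts before Retrospective Workshop ends → Retrospective Workshop and Research Meeting overlap.
Overlapping pairs: Planning Huddle & Planning Standup, Research Meeting & Retrospective Workshop — 2 in total.

2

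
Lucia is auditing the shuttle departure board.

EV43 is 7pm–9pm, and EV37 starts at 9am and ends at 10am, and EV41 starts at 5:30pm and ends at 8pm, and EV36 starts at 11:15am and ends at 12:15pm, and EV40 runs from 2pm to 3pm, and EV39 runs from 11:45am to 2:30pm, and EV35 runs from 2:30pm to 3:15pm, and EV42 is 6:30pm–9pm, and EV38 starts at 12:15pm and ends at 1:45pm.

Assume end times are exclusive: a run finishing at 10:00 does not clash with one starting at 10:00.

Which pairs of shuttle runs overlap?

Sorted by start: EV37, EV36, EV39, EV38, EV40, EV35, EV41, EV42, EV43.
EV36 starts after EV37 ends — done with EV37.
EV39 starts before EV36 ends → EV36 and EV39 overlap.
EV38 starts exactly when EV36 ends (back-to-back, no overlap) — done with EV36.
EV38 starts before EV39 ends → EV39 and EV38 overlap.
EV40 starts before EV39 ends → EV39 and EV40 overlap.
EV35 starts exactly when EV39 ends (back-to-back, no overlap) — done with EV39.
EV40 starts after EV38 ends — done with EV38.
EV35 starts before EV40 ends → EV40 and EV35 overlap.
EV41 starts after EV40 ends — done with EV40.
EV41 starts after EV35 ends — done with EV35.
EV42 starts before EV41 ends → EV41 and EV42 overlap.
EV43 starts before EV41 ends → EV41 and EV43 overlap.
EV43 starts before EV42 ends → EV42 and EV43 overlap.

EV35 & EV40, EV36 & EV39, EV38 & EV39, EV39 & EV40, EV41 & EV42, EV41 & EV43, EV42 & EV43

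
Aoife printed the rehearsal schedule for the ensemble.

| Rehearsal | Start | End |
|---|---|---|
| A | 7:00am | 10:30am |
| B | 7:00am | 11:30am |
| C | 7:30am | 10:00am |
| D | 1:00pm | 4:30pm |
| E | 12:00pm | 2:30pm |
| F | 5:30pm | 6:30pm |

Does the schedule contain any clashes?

Yes

Two intervals overlap when each starts before the other ends.
Sorted by start: A, B, C, E, D, F.
B starts before A ends → A and B overlap.
That's a conflict, so the schedule is not conflict-free.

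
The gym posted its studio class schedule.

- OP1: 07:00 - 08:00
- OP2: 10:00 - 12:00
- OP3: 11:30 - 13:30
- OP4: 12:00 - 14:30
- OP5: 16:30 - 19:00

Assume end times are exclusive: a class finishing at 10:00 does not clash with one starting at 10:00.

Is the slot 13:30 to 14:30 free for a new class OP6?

No — it overlaps OP4

OP1: ends 08:00 at or before OP6 starts 13:30 → clear.
OP2: ends 12:00 at or before OP6 starts 13:30 → clear.
OP3: ends 13:30 at or before OP6 starts 13:30 → clear.
OP4: starts 12:00 before OP6 ends 14:30, and ends 14:30 after OP6 starts 13:30 → overlap.
OP5: starts 16:30 at or after OP6 ends 14:30 → clear.
OP6 overlaps OP4.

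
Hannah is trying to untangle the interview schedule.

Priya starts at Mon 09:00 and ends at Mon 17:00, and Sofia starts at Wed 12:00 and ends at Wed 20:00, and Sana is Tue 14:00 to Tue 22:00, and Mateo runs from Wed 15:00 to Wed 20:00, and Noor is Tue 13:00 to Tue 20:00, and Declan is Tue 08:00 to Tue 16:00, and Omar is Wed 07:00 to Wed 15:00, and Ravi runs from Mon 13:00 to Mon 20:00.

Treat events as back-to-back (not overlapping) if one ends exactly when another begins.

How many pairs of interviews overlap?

Sorted by start: Priya, Ravi, Declan, Noor, Sana, Omar, Sofia, Mateo.
Ravi starts before Priya ends → Priya and Ravi overlap.
Declan starts after Priya ends — done with Priya.
Declan starts after Ravi ends — done with Ravi.
Noor starts before Declan ends → Declan and Noor overlap.
Sana starts before Declan ends → Declan and Sana overlap.
Omar starts after Declan ends — done with Declan.
Sana starts before Noor ends → Noor and Sana overlap.
Omar starts after Noor ends — done with Noor.
Omar starts after Sana ends — done with Sana.
Sofia starts before Omar ends → Omar and Sofia overlap.
Mateo starts exactly when Omar ends (back-to-back, no overlap).
Mateo starts before Sofia ends → Sofia and Mateo overlap.
Overlapping pairs: Declan & Noor, Declan & Sana, Mateo & Sofia, Noor & Sana, Omar & Sofia, Priya & Ravi — 6 in total.

6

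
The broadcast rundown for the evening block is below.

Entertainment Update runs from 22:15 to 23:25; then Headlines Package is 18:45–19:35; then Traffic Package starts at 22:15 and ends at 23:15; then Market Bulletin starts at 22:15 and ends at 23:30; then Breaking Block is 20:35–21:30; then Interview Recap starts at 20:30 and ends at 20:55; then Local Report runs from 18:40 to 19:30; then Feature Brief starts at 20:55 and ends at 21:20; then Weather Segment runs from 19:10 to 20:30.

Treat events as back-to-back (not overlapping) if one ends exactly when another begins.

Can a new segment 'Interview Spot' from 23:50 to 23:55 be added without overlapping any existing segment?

Local Report: ends 19:30 at or before Interview Spot starts 23:50 → clear.
Headlines Package: ends 19:35 at or before Interview Spot starts 23:50 → clear.
Weather Segment: ends 20:30 at or before Interview Spot starts 23:50 → clear.
Interview Recap: ends 20:55 at or before Interview Spot starts 23:50 → clear.
Breaking Block: ends 21:30 at or before Interview Spot starts 23:50 → clear.
Feature Brief: ends 21:20 at or before Interview Spot starts 23:50 → clear.
Traffic Package: ends 23:15 at or before Interview Spot starts 23:50 → clear.
Market Bulletin: ends 23:30 at or before Interview Spot starts 23:50 → clear.
Entertainment Update: ends 23:25 at or before Interview Spot starts 23:50 → clear.

Yes — the slot is free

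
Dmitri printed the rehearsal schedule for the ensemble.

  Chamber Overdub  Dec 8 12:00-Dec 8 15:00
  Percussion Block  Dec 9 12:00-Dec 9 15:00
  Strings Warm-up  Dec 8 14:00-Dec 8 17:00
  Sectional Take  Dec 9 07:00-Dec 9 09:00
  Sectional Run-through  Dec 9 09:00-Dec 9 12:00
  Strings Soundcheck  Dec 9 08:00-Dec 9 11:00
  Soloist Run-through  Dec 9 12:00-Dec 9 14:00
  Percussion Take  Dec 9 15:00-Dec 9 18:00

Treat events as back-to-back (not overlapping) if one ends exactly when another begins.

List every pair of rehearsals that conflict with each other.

Two intervals overlap when each starts before the other ends.
Sorted by start: Chamber Overdub, Strings Warm-up, Sectional Take, Strings Soundcheck, Sectional Run-through, Percussion Block, Soloist Run-through, Percussion Take.
Strings Warm-up starts before Chamber Overdub ends → Chamber Overdub and Strings Warm-up overlap.
Sectional Take starts after Chamber Overdub ends, so Chamber Overdub has no further overlaps.
Sectional Take starts after Strings Warm-up ends, so Strings Warm-up has no further overlaps.
Strings Soundcheck starts before Sectional Take ends → Sectional Take and Strings Soundcheck overlap.
Sectional Run-through starts exactly when Sectional Take ends (back-to-back, no overlap), so Sectional Take has no further overlaps.
Sectional Run-through starts before Strings Soundcheck ends → Strings Soundcheck and Sectional Run-through overlap.
Percussion Block starts after Strings Soundcheck ends, so Strings Soundcheck has no further overlaps.
Percussion Block starts exactly when Sectional Run-through ends (back-to-back, no overlap), so Sectional Run-through has no further overlaps.
Soloist Run-through starts before Percussion Block ends → Percussion Block and Soloist Run-through overlap.
Percussion Take starts exactly when Percussion Block ends (back-to-back, no overlap).
Percussion Take starts after Soloist Run-through ends.

Chamber Overdub & Strings Warm-up, Percussion Block & Soloist Run-through, Sectional Run-through & Strings Soundcheck, Sectional Take & Strings Soundcheck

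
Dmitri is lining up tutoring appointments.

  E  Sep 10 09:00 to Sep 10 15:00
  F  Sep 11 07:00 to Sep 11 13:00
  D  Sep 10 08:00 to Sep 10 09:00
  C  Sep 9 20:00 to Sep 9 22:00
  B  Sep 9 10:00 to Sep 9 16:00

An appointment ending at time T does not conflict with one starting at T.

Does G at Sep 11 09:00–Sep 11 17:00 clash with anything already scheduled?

B: ends Sep 9 16:00 at or before G starts Sep 11 09:00 → clear.
C: ends Sep 9 22:00 at or before G starts Sep 11 09:00 → clear.
D: ends Sep 10 09:00 at or before G starts Sep 11 09:00 → clear.
E: ends Sep 10 15:00 at or before G starts Sep 11 09:00 → clear.
F: starts Sep 11 07:00 before G ends Sep 11 17:00, and ends Sep 11 13:00 after G starts Sep 11 09:00 → overlap.
G overlaps F.

Yes — it overlaps F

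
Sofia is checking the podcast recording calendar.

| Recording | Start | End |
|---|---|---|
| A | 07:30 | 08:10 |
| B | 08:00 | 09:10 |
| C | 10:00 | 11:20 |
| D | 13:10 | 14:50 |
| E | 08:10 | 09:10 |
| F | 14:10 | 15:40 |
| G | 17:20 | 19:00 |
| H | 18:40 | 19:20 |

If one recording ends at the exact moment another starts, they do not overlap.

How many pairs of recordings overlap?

Two intervals overlap when each starts before the other ends.
Sorted by start: A, B, E, C, D, F, G, H.
B starts before A ends → A and B overlap.
E starts exactly when A ends (back-to-back, no overlap), so nothing later overlaps A either.
E starts before B ends → B and E overlap.
C starts after B ends, so nothing later overlaps B either.
C starts after E ends, so nothing later overlaps E either.
D starts after C ends, so nothing later overlaps C either.
F starts before D ends → D and F overlap.
G starts after D ends, so nothing later overlaps D either.
G starts after F ends, so nothing later overlaps F either.
H starts before G ends → G and H overlap.
Overlapping pairs: A & B, B & E, D & F, G & H — 4 in total.

4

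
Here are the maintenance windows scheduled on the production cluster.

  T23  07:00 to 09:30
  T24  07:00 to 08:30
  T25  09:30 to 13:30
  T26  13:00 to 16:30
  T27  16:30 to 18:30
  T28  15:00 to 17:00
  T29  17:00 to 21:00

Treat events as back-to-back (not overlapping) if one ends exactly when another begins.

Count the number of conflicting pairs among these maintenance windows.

Sorted by start: T23, T24, T25, T26, T28, T27, T29.
T24 starts before T23 ends → T23 and T24 overlap.
T25 starts exactly when T23 ends (back-to-back, no overlap) — done with T23.
T25 starts after T24 ends — done with T24.
T26 starts before T25 ends → T25 and T26 overlap.
T28 starts after T25 ends — done with T25.
T28 starts before T26 ends → T26 and T28 overlap.
T27 starts exactly when T26 ends (back-to-back, no overlap) — done with T26.
T27 starts before T28 ends → T28 and T27 overlap.
T29 starts exactly when T28 ends (back-to-back, no overlap).
T29 starts before T27 ends → T27 and T29 overlap.
Overlapping pairs: T23 & T24, T25 & T26, T26 & T28, T27 & T28, T27 & T29 — 5 in total.

5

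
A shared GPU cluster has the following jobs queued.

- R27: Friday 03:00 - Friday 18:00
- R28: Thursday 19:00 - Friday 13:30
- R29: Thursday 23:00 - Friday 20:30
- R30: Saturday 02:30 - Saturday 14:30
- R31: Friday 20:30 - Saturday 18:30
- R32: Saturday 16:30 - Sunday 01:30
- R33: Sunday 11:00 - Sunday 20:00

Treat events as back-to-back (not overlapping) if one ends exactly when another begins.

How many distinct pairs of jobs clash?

Sorted by start: R28, R29, R27, R31, R30, R32, R33.
R29 starts before R28 ends → R28 and R29 overlap.
R27 starts before R28 ends → R28 and R27 overlap.
R31 starts after R28 ends, so R28 has no further overlaps.
R27 starts before R29 ends → R29 and R27 overlap.
R31 starts exactly when R29 ends (back-to-back, no overlap), so R29 has no further overlaps.
R31 starts after R27 ends, so R27 has no further overlaps.
R30 starts before R31 ends → R31 and R30 overlap.
R32 starts before R31 ends → R31 and R32 overlap.
R33 starts after R31 ends.
R32 starts after R30 ends, so R30 has no further overlaps.
R33 starts after R32 ends.
Overlapping pairs: R27 & R28, R27 & R29, R28 & R29, R30 & R31, R31 & R32 — 5 in total.

5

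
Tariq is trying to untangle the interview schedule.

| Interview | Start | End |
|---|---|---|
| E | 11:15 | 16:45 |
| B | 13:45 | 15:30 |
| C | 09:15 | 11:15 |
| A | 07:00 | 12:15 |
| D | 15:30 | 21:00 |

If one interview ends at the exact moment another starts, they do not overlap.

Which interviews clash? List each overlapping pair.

Check each pair: they overlap iff neither finishes before the other starts.
Sorted by start: A, C, E, B, D.
C starts before A ends → A and C overlap.
E starts before A ends → A and E overlap.
B starts after A ends, so A has no further overlaps.
E starts exactly when C ends (back-to-back, no overlap), so C has no further overlaps.
B starts before E ends → E and B overlap.
D starts before E ends → E and D overlap.
D starts exactly when B ends (back-to-back, no overlap).

A & C, A & E, B & E, D & E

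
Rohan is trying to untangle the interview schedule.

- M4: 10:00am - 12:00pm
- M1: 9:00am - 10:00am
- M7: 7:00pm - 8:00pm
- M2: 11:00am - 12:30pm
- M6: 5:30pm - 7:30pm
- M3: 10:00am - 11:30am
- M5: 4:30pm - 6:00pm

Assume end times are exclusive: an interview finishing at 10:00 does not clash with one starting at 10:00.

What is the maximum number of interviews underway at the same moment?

3

Sort all start/end points and keep a running count:
9:00am start M1 → 1
10:00am end M1 → 0
10:00am start M3 → 1
10:00am start M4 → 2
11:00am start M2 → 3
11:30am end M3 → 2
12:00pm end M4 → 1
12:30pm end M2 → 0
4:30pm start M5 → 1
5:30pm start M6 → 2
6:00pm end M5 → 1
7:00pm start M7 → 2
7:30pm end M6 → 1
8:00pm end M7 → 0
Peak is 3, at 11:00am (M2, M3, M4).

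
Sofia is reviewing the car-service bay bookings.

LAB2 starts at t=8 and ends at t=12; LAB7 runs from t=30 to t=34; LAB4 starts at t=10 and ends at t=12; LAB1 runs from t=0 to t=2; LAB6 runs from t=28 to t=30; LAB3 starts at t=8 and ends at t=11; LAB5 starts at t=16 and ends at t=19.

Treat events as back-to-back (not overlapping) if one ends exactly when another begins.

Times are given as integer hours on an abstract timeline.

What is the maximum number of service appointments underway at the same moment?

Walk through starts and ends in time order (an end at T is processed before a start at T):
t=0 start LAB1 → 1
t=2 end LAB1 → 0
t=8 start LAB2 → 1
t=8 start LAB3 → 2
t=10 start LAB4 → 3
t=11 end LAB3 → 2
t=12 end LAB2 → 1
t=12 end LAB4 → 0
t=16 start LAB5 → 1
t=19 end LAB5 → 0
t=28 start LAB6 → 1
t=30 end LAB6 → 0
t=30 start LAB7 → 1
t=34 end LAB7 → 0
Peak is 3, at t=10 (LAB2, LAB3, LAB4).

3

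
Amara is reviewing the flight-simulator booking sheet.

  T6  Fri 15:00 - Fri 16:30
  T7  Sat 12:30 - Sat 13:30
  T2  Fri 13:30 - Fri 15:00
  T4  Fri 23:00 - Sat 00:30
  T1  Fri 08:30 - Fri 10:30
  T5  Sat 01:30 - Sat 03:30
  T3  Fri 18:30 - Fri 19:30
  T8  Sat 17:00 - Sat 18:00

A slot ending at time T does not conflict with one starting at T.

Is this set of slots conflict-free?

Sorted by start: T1, T2, T6, T3, T4, T5, T7, T8.
T2 starts after T1 ends, so nothing later overlaps T1 either.
T6 starts exactly when T2 ends (back-to-back, no overlap), so nothing later overlaps T2 either.
T3 starts after T6 ends, so nothing later overlaps T6 either.
T4 starts after T3 ends, so nothing later overlaps T3 either.
T5 starts after T4 ends, so nothing later overlaps T4 either.
T7 starts after T5 ends, so nothing later overlaps T5 either.
T8 starts after T7 ends.
Every pair is clear; the schedule has no overlaps.

Yes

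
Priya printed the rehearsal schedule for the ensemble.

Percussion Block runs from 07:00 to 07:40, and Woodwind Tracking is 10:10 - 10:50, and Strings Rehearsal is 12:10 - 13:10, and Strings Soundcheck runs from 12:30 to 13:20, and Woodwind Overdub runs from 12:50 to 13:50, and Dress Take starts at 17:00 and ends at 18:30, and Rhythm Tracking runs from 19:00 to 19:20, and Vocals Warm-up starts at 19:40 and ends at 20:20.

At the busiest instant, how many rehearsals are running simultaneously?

Sort all start/end points and keep a running count:
07:00 start Percussion Block → 1
07:40 end Percussion Block → 0
10:10 start Woodwind Tracking → 1
10:50 end Woodwind Tracking → 0
12:10 start Strings Rehearsal → 1
12:30 start Strings Soundcheck → 2
12:50 start Woodwind Overdub → 3
13:10 end Strings Rehearsal → 2
13:20 end Strings Soundcheck → 1
13:50 end Woodwind Overdub → 0
17:00 start Dress Take → 1
18:30 end Dress Take → 0
19:00 start Rhythm Tracking → 1
19:20 end Rhythm Tracking → 0
19:40 start Vocals Warm-up → 1
20:20 end Vocals Warm-up → 0
Peak is 3, at 12:50 (Strings Rehearsal, Strings Soundcheck, Woodwind Overdub).

3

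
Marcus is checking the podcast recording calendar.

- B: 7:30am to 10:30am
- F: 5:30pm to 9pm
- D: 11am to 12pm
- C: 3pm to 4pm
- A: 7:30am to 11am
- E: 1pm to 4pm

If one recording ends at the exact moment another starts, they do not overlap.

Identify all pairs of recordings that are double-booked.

Check each pair: they overlap iff neither finishes before the other starts.
Sorted by start: A, B, D, E, C, F.
B starts before A ends → A and B overlap.
D starts exactly when A ends (back-to-back, no overlap), so A has no further overlaps.
D starts after B ends, so B has no further overlaps.
E starts after D ends, so D has no further overlaps.
C starts before E ends → E and C overlap.
F starts after E ends.
F starts after C ends.

A & B, C & E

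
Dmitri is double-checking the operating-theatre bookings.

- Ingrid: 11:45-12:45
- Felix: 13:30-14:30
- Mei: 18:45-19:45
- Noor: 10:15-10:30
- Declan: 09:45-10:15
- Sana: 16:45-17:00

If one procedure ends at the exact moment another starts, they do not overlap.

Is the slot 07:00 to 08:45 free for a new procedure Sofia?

Declan: starts 09:45 at or after Sofia ends 08:45 → clear.
Noor: starts 10:15 at or after Sofia ends 08:45 → clear.
Ingrid: starts 11:45 at or after Sofia ends 08:45 → clear.
Felix: starts 13:30 at or after Sofia ends 08:45 → clear.
Sana: starts 16:45 at or after Sofia ends 08:45 → clear.
Mei: starts 18:45 at or after Sofia ends 08:45 → clear.

Yes — the slot is free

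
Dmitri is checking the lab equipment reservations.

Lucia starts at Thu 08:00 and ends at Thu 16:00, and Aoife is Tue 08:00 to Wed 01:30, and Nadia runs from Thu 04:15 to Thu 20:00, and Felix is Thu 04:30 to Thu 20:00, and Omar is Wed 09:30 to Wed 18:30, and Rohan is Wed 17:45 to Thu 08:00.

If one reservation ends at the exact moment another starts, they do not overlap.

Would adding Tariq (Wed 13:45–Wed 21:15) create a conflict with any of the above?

Yes — it overlaps Omar, Rohan

Aoife: ends Wed 01:30 at or before Tariq starts Wed 13:45 → clear.
Omar: starts Wed 09:30 before Tariq ends Wed 21:15, and ends Wed 18:30 after Tariq starts Wed 13:45 → overlap.
Rohan: starts Wed 17:45 before Tariq ends Wed 21:15, and ends Thu 08:00 after Tariq starts Wed 13:45 → overlap.
Nadia: starts Thu 04:15 at or after Tariq ends Wed 21:15 → clear.
Felix: starts Thu 04:30 at or after Tariq ends Wed 21:15 → clear.
Lucia: starts Thu 08:00 at or after Tariq ends Wed 21:15 → clear.
Tariq overlaps Omar, Rohan.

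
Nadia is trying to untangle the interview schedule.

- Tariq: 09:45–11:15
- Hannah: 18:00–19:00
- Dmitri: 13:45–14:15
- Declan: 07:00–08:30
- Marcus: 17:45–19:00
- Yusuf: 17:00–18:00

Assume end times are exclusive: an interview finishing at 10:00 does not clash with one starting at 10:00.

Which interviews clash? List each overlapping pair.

Hannah & Marcus, Marcus & Yusuf

Sorted by start: Declan, Tariq, Dmitri, Yusuf, Marcus, Hannah.
Tariq starts after Declan ends, so nothing later overlaps Declan either.
Dmitri starts after Tariq ends, so nothing later overlaps Tariq either.
Yusuf starts after Dmitri ends, so nothing later overlaps Dmitri either.
Marcus starts before Yusuf ends → Yusuf and Marcus overlap.
Hannah starts exactly when Yusuf ends (back-to-back, no overlap).
Hannah starts before Marcus ends → Marcus and Hannah overlap.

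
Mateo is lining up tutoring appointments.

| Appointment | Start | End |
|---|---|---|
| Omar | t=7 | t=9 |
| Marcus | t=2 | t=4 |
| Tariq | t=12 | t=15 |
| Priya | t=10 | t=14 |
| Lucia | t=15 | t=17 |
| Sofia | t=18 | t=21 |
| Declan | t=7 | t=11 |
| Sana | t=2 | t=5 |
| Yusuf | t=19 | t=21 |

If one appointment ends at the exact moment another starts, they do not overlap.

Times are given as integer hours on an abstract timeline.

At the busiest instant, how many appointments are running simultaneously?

2

Sort all start/end points and keep a running count:
t=2 start Marcus → 1
t=2 start Sana → 2
t=4 end Marcus → 1
t=5 end Sana → 0
t=7 start Declan → 1
t=7 start Omar → 2
t=9 end Omar → 1
t=10 start Priya → 2
t=11 end Declan → 1
t=12 start Tariq → 2
t=14 end Priya → 1
t=15 end Tariq → 0
t=15 start Lucia → 1
t=17 end Lucia → 0
t=18 start Sofia → 1
t=19 start Yusuf → 2
t=21 end Sofia → 1
t=21 end Yusuf → 0
Peak is 2, at t=2 (Marcus, Sana).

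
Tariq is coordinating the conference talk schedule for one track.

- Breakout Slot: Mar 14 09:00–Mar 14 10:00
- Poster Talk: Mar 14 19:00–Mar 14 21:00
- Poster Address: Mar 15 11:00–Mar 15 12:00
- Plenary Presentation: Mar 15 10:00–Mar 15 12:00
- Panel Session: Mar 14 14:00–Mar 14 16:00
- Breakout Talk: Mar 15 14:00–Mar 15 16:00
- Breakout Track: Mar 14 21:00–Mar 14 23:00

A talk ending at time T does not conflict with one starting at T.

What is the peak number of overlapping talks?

Sweep the timeline, counting +1 at each start and −1 at each end (ends before starts at a tie):
Mar 14 09:00 start Breakout Slot → 1
Mar 14 10:00 end Breakout Slot → 0
Mar 14 14:00 start Panel Session → 1
Mar 14 16:00 end Panel Session → 0
Mar 14 19:00 start Poster Talk → 1
Mar 14 21:00 end Poster Talk → 0
Mar 14 21:00 start Breakout Track → 1
Mar 14 23:00 end Breakout Track → 0
Mar 15 10:00 start Plenary Presentation → 1
Mar 15 11:00 start Poster Address → 2
Mar 15 12:00 end Plenary Presentation → 1
Mar 15 12:00 end Poster Address → 0
Mar 15 14:00 start Breakout Talk → 1
Mar 15 16:00 end Breakout Talk → 0
Peak is 2, at Mar 15 11:00 (Plenary Presentation, Poster Address).

2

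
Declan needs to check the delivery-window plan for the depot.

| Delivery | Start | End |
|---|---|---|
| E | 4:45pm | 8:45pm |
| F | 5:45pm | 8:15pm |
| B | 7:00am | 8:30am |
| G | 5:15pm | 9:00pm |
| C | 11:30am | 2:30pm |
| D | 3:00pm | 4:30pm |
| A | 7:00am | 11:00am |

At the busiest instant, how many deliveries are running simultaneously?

3

Walk through starts and ends in time order (an end at T is processed before a start at T):
7:00am start A → 1
7:00am start B → 2
8:30am end B → 1
11:00am end A → 0
11:30am start C → 1
2:30pm end C → 0
3:00pm start D → 1
4:30pm end D → 0
4:45pm start E → 1
5:15pm start G → 2
5:45pm start F → 3
8:15pm end F → 2
8:45pm end E → 1
9:00pm end G → 0
Peak is 3, at 5:45pm (E, F, G).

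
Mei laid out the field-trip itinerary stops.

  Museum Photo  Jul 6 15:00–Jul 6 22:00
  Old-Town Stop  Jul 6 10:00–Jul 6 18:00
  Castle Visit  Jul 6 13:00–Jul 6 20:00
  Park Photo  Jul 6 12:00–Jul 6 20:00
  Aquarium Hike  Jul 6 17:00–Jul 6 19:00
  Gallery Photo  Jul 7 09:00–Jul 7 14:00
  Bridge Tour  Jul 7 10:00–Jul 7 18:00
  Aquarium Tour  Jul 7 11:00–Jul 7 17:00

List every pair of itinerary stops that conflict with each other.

Sorted by start: Old-Town Stop, Park Photo, Castle Visit, Museum Photo, Aquarium Hike, Gallery Photo, Bridge Tour, Aquarium Tour.
Park Photo starts before Old-Town Stop ends → Old-Town Stop and Park Photo overlap.
Castle Visit starts before Old-Town Stop ends → Old-Town Stop and Castle Visit overlap.
Museum Photo starts before Old-Town Stop ends → Old-Town Stop and Museum Photo overlap.
Aquarium Hike starts before Old-Town Stop ends → Old-Town Stop and Aquarium Hike overlap.
Gallery Photo starts after Old-Town Stop ends, so Old-Town Stop has no further overlaps.
Castle Visit starts before Park Photo ends → Park Photo and Castle Visit overlap.
Museum Photo starts before Park Photo ends → Park Photo and Museum Photo overlap.
Aquarium Hike starts before Park Photo ends → Park Photo and Aquarium Hike overlap.
Gallery Photo starts after Park Photo ends, so Park Photo has no further overlaps.
Museum Photo starts before Castle Visit ends → Castle Visit and Museum Photo overlap.
Aquarium Hike starts before Castle Visit ends → Castle Visit and Aquarium Hike overlap.
Gallery Photo starts after Castle Visit ends, so Castle Visit has no further overlaps.
Aquarium Hike starts before Museum Photo ends → Museum Photo and Aquarium Hike overlap.
Gallery Photo starts after Museum Photo ends, so Museum Photo has no further overlaps.
Gallery Photo starts after Aquarium Hike ends, so Aquarium Hike has no further overlaps.
Bridge Tour starts before Gallery Photo ends → Gallery Photo and Bridge Tour overlap.
Aquarium Tour starts before Gallery Photo ends → Gallery Photo and Aquarium Tour overlap.
Aquarium Tour starts before Bridge Tour ends → Bridge Tour and Aquarium Tour overlap.

Aquarium Hike & Castle Visit, Aquarium Hike & Museum Photo, Aquarium Hike & Old-Town Stop, Aquarium Hike & Park Photo, Aquarium Tour & Bridge Tour, Aquarium Tour & Gallery Photo, Bridge Tour & Gallery Photo, Castle Visit & Museum Photo, Castle Visit & Old-Town Stop, Castle Visit & Park Photo, Museum Photo & Old-Town Stop, Museum Photo & Park Photo, Old-Town Stop & Park Photo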